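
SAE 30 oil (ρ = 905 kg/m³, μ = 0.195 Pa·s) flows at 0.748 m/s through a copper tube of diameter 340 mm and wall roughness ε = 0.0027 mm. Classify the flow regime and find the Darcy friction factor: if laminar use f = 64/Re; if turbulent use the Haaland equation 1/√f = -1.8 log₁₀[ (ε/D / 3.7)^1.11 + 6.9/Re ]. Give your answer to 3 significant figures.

f ≈ 0.0542

Re = ρVD/μ = 905·0.748·0.34/0.195 = 1180.
Re < 2300 → laminar, so f = 64/Re = 0.05422 (roughness is irrelevant in laminar flow).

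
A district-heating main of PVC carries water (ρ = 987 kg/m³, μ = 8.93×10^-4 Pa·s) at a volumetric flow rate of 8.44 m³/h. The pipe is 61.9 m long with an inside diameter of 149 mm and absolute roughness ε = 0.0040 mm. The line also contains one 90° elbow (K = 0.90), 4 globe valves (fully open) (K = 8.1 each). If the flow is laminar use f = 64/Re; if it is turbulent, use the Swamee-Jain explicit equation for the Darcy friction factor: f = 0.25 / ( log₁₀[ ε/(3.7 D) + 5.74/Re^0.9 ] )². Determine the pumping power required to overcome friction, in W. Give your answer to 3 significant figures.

Q = 8.44 m³/h = 8.44/3600 = 0.002344 m³/s.
Cross-sectional area A = πD²/4 = π(0.149)²/4 = 0.01744 m²; mean velocity V = Q/A = 0.002344/0.01744 = 0.1345 m/s.
Reynolds number Re = ρVD/μ = 987 · 0.1345 · 0.149 / 0.000893 = 2.214e+04.
Re > 4000 → turbulent. Relative roughness ε/D = 4e-06/0.149 = 2.68e-05. Swamee-Jain: f = 0.25/(log₁₀[2.68e-05/3.7 + 5.74/2.214e+04^0.9])² = 0.25/(log₁₀[7.26e-06 + 0.000705])² = 0.25/(-3.147)² = 0.02524.
Total minor-loss coefficient ΣK = 1·0.9 + 4·8.1 = 33.3.
ΔP = [f·L/D + ΣK]·(ρV²/2) = [0.02524·61.9/0.149 + 33.3]·(987·0.1345²/2) = [10.48 + 33.3]·8.922 = 390.6 Pa.
Pumping power P = QΔP = 0.002344·390.6 = 0.9158 W = 0.916 W.

P ≈ 0.916 W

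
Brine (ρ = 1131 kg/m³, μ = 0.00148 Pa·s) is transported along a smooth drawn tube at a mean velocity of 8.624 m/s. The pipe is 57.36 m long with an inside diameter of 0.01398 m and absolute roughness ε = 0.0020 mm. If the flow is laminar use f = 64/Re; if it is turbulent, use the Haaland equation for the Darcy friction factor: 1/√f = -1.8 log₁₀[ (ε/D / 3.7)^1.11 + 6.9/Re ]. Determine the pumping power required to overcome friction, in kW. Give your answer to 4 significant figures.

Reynolds number Re = ρVD/μ = 1131 · 8.624 · 0.01398 / 0.00148 = 9.213e+04.
Re > 4000 → turbulent. Relative roughness ε/D = 2e-06/0.01398 = 0.000143. Haaland: 1/√f = -1.8 log₁₀[(0.000143/3.7)^1.11 + 6.9/9.213e+04] = -1.8 log₁₀[1.26e-05 + 7.49e-05] = 7.304, so f = 0.01874.
Darcy-Weisbach: ΔP = f(L/D)(ρV²/2) = 0.01874·(57.36/0.01398)·(1131·8.624²/2) = 0.01874·4103·4.206e+04 = 3.235e+06 Pa.
Q = V·A = 8.624·0.0001535 = 0.001324 m³/s.
Pumping power P = QΔP = 0.001324·3.235e+06 = 4281.9 W = 4.282 kW.

P ≈ 4.282 kW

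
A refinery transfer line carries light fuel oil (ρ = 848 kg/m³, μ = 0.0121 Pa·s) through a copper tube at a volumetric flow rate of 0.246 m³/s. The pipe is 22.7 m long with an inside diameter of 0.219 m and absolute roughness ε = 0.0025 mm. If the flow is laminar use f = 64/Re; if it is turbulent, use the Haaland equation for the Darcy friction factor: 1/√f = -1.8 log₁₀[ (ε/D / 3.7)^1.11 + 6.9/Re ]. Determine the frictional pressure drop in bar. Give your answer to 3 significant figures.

ΔP ≈ 0.335 bar

Cross-sectional area A = πD²/4 = π(0.219)²/4 = 0.03767 m²; mean velocity V = Q/A = 0.246/0.03767 = 6.531 m/s.
Reynolds number Re = ρVD/μ = 848 · 6.531 · 0.219 / 0.0121 = 1.002e+05.
Re > 4000 → turbulent. Relative roughness ε/D = 2.5e-06/0.219 = 1.14e-05. Haaland: 1/√f = -1.8 log₁₀[(1.14e-05/3.7)^1.11 + 6.9/1.002e+05] = -1.8 log₁₀[7.64e-07 + 6.88e-05] = 7.483, so f = 0.01786.
Darcy-Weisbach: ΔP = f(L/D)(ρV²/2) = 0.01786·(22.7/0.219)·(848·6.531²/2) = 0.01786·103.7·1.808e+04 = 3.347e+04 Pa.
ΔP = 3.347e+04 Pa = 0.335 bar.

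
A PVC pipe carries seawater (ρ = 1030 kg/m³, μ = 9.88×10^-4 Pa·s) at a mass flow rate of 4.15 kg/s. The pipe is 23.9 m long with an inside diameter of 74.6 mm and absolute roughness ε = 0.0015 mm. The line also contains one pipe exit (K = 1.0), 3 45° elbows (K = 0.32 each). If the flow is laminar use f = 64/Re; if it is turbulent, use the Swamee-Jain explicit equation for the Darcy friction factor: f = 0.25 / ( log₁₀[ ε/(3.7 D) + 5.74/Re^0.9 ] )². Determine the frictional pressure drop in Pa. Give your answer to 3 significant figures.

A = πD²/4 = π(0.0746)²/4 = 0.004371 m²; mean velocity V = ṁ/(ρA) = 4.15/(1030 · 0.004371) = 0.9218 m/s.
Reynolds number Re = ρVD/μ = 1030 · 0.9218 · 0.0746 / 0.000988 = 7.169e+04.
Re > 4000 → turbulent. Relative roughness ε/D = 1.5e-06/0.0746 = 2.01e-05. Swamee-Jain: f = 0.25/(log₁₀[2.01e-05/3.7 + 5.74/7.169e+04^0.9])² = 0.25/(log₁₀[5.43e-06 + 0.000245])² = 0.25/(-3.601)² = 0.01927.
Total minor-loss coefficient ΣK = 1·1 + 3·0.32 = 1.96.
ΔP = [f·L/D + ΣK]·(ρV²/2) = [0.01927·23.9/0.0746 + 1.96]·(1030·0.9218²/2) = [6.175 + 1.96]·437.6 = 3560 Pa.

ΔP ≈ 3560 Pa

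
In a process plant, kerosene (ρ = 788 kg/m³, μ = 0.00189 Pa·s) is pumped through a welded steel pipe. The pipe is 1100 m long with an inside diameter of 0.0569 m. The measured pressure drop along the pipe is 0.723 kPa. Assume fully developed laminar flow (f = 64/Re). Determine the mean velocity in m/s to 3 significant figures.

For laminar flow, f = 64/Re with Re = ρVD/μ, so Darcy-Weisbach reduces to ΔP = 32μLV/D². Solving for V: V = ΔP·D²/(32μL) = 723·(0.0569)²/(32·0.00189·1100) = 0.03519 m/s.
Check: Re = ρVD/μ = 788·0.03519·0.0569/0.00189 = 834.7 < 2300, so the laminar assumption holds.

V ≈ 0.0352 m/s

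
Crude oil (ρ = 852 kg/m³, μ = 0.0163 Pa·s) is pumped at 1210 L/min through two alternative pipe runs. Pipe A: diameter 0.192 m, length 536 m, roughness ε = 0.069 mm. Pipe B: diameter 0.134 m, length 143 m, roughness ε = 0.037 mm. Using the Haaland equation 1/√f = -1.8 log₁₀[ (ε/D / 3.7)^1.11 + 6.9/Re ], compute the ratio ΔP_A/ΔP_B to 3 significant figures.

ΔP_A/ΔP_B ≈ 0.687

Pipe A: V = Q/A = 0.02017/0.02895 = 0.6965 m/s; Re = 6990; ε/D = 0.000359; Haaland → f = 0.03451; ΔP_A = f(L/D)(ρV²/2) = 1.991e+04 Pa.
Pipe B: V = Q/A = 0.02017/0.0141 = 1.43 m/s; Re = 1.002e+04; ε/D = 0.000276; Haaland → f = 0.03119; ΔP_B = f(L/D)(ρV²/2) = 2.9e+04 Pa.
ΔP_A/ΔP_B = 1.991e+04/2.9e+04 = 0.687.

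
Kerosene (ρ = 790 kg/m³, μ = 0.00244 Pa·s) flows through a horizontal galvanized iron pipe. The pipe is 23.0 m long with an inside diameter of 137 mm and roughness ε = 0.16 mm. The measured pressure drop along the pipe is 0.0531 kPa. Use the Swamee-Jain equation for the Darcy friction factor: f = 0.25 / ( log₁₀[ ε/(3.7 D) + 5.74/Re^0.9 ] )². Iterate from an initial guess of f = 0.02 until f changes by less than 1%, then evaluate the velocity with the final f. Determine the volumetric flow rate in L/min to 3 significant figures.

Q ≈ 131 L/min

Rearranging Darcy-Weisbach: V = √(2·ΔP·D/(f·L·ρ)). With ε/D = 0.00016/0.137 = 0.00117, iterate starting from f = 0.02:
  f = 0.02 → V = √(2·53.1·0.137/(0.02·23·790)) = 0.2001 m/s; Re = ρVD/μ = 8875; f → 0.03388
  f = 0.03388 → V = 0.1537 m/s; Re = 6819; f → 0.03618
  f = 0.03618 → V = 0.1488 m/s; Re = 6599; f → 0.03648
Converged (Δf/f < 1%). With the final f = 0.03648: V = √(2·53.1·0.137/(0.03648·23·790)) = 0.1481 m/s.
Q = V·A = 0.1481·(π/4·0.137²) = 0.002184 m³/s = 131 L/min.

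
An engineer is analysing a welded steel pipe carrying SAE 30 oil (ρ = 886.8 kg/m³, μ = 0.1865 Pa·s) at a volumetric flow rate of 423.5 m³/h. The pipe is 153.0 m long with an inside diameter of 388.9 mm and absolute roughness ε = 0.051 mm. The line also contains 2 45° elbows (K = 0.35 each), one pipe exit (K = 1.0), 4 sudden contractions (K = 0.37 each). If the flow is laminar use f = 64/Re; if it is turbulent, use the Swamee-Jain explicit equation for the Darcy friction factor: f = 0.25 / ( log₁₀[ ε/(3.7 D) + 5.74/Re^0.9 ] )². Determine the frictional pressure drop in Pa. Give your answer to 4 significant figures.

ΔP ≈ 7362 Pa

Q = 423.5 m³/h = 423.5/3600 = 0.1176 m³/s.
Cross-sectional area A = πD²/4 = π(0.3889)²/4 = 0.1188 m²; mean velocity V = Q/A = 0.1176/0.1188 = 0.9903 m/s.
Reynolds number Re = ρVD/μ = 886.8 · 0.9903 · 0.3889 / 0.186 = 1831.
Re < 2300 → laminar flow, so f = 64/Re = 64/1831 = 0.03495 (the turbulent correlation is not needed).
Total minor-loss coefficient ΣK = 2·0.35 + 1·1 + 4·0.37 = 3.18.
ΔP = [f·L/D + ΣK]·(ρV²/2) = [0.03495·153/0.3889 + 3.18]·(886.8·0.9903²/2) = [13.75 + 3.18]·434.9 = 7362 Pa.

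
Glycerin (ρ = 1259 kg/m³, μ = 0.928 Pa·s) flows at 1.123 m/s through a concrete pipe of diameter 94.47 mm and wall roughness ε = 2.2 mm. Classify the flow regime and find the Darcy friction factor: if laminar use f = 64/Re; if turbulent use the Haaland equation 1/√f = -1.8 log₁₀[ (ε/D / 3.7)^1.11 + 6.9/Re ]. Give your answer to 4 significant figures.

f ≈ 0.4447

Re = ρVD/μ = 1259·1.123·0.09447/0.928 = 143.9.
Re < 2300 → laminar, so f = 64/Re = 0.4447 (roughness is irrelevant in laminar flow).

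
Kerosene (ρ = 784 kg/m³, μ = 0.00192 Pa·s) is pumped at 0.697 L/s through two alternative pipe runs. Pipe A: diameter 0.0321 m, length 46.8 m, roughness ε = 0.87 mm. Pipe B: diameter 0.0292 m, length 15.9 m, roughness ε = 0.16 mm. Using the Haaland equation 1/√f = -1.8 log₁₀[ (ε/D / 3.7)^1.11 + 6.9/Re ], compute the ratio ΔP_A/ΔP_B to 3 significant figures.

ΔP_A/ΔP_B ≈ 2.87

Pipe A: V = Q/A = 0.000697/0.0008093 = 0.8613 m/s; Re = 1.129e+04; ε/D = 0.0271; Haaland → f = 0.05775; ΔP_A = f(L/D)(ρV²/2) = 2.448e+04 Pa.
Pipe B: V = Q/A = 0.000697/0.0006697 = 1.041 m/s; Re = 1.241e+04; ε/D = 0.00548; Haaland → f = 0.03688; ΔP_B = f(L/D)(ρV²/2) = 8527 Pa.
ΔP_A/ΔP_B = 2.448e+04/8527 = 2.87.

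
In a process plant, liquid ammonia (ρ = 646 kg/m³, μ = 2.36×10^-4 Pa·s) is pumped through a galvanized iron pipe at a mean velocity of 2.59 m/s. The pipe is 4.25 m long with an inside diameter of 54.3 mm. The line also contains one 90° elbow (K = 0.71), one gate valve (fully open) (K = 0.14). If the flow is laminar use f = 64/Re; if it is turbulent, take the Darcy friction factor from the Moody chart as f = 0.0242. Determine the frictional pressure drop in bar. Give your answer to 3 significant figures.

ΔP ≈ 0.0595 bar

Reynolds number Re = ρVD/μ = 646 · 2.59 · 0.0543 / 0.000236 = 3.85e+05.
Re > 4000 → turbulent; use the Moody-chart value f = 0.0242.
Total minor-loss coefficient ΣK = 1·0.71 + 1·0.14 = 0.85.
ΔP = [f·L/D + ΣK]·(ρV²/2) = [0.0242·4.25/0.0543 + 0.85]·(646·2.59²/2) = [1.894 + 0.85]·2167 = 5946 Pa.
ΔP = 5946 Pa = 0.0595 bar.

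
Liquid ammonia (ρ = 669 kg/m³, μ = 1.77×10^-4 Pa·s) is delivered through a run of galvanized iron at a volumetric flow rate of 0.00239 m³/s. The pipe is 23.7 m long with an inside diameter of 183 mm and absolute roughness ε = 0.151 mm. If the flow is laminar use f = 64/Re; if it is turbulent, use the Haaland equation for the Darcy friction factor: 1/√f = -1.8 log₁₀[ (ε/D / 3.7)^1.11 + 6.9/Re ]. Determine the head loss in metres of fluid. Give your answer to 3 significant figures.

Cross-sectional area A = πD²/4 = π(0.183)²/4 = 0.0263 m²; mean velocity V = Q/A = 0.00239/0.0263 = 0.09087 m/s.
Reynolds number Re = ρVD/μ = 669 · 0.09087 · 0.183 / 0.000177 = 6.285e+04.
Re > 4000 → turbulent. Relative roughness ε/D = 0.000151/0.183 = 0.000825. Haaland: 1/√f = -1.8 log₁₀[(0.000825/3.7)^1.11 + 6.9/6.285e+04] = -1.8 log₁₀[8.84e-05 + 0.00011] = 6.665, so f = 0.02251.
Darcy-Weisbach: ΔP = f(L/D)(ρV²/2) = 0.02251·(23.7/0.183)·(669·0.09087²/2) = 0.02251·129.5·2.762 = 8.052 Pa.
Head loss h_f = ΔP/(ρg) = 8.052/(669·9.81) = 0.00123 m.

h_f ≈ 0.00123 m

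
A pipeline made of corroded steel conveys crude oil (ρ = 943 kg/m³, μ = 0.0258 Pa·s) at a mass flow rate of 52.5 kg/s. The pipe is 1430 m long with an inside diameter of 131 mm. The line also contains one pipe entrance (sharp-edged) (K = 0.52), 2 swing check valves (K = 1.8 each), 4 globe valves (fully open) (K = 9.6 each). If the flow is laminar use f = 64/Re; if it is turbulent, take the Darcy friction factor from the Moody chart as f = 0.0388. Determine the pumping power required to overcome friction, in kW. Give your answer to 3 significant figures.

A = πD²/4 = π(0.131)²/4 = 0.01348 m²; mean velocity V = ṁ/(ρA) = 52.5/(943 · 0.01348) = 4.131 m/s.
Reynolds number Re = ρVD/μ = 943 · 4.131 · 0.131 / 0.0258 = 1.978e+04.
Re > 4000 → turbulent; use the Moody-chart value f = 0.0388.
Total minor-loss coefficient ΣK = 1·0.52 + 2·1.8 + 4·9.6 = 42.5.
ΔP = [f·L/D + ΣK]·(ρV²/2) = [0.0388·1430/0.131 + 42.5]·(943·4.131²/2) = [423.5 + 42.5]·8045 = 3.749e+06 Pa.
Q = ṁ/ρ = 52.5/943 = 0.05567 m³/s.
Pumping power P = QΔP = 0.05567·3.749e+06 = 208700 W = 209 kW.

P ≈ 209 kW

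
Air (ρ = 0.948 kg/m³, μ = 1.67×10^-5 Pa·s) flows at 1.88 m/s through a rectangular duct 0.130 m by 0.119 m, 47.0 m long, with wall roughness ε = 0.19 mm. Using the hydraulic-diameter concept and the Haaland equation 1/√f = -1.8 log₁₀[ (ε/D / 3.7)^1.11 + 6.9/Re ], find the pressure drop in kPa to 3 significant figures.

Hydraulic diameter D_h = 4A/P = 4·(0.13·0.119)/(2·(0.13+0.119)) = 0.06188/0.498 = 0.1243 m.
Re = ρVD_h/μ = 0.948·1.88·0.1243/1.67e-05 = 1.326e+04.
ε/D_h = 0.00019/0.1243 = 0.00153; Haaland gives 1/√f = -1.8 log₁₀[0.000175+0.00052] = 5.684, so f = 0.03096.
ΔP = f(L/D_h)(ρV²/2) = 0.03096·47/0.1243·1.675 = 19.62 Pa.
ΔP = 0.0196 kPa.

ΔP ≈ 0.0196 kPa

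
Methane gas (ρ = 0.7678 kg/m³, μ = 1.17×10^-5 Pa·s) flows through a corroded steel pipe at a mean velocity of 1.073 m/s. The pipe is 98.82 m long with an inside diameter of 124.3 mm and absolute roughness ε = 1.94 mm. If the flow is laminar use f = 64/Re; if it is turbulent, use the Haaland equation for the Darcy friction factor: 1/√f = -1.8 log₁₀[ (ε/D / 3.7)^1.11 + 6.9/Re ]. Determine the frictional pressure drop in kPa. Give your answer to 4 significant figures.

Reynolds number Re = ρVD/μ = 0.7678 · 1.073 · 0.1243 / 1.17e-05 = 8753.
Re > 4000 → turbulent. Relative roughness ε/D = 0.00194/0.1243 = 0.0156. Haaland: 1/√f = -1.8 log₁₀[(0.0156/3.7)^1.11 + 6.9/8753] = -1.8 log₁₀[0.00231 + 0.000788] = 4.516, so f = 0.04904.
Darcy-Weisbach: ΔP = f(L/D)(ρV²/2) = 0.04904·(98.82/0.1243)·(0.7678·1.073²/2) = 0.04904·795·0.442 = 17.23 Pa.
ΔP = 17.23 Pa = 0.01723 kPa.

ΔP ≈ 0.01723 kPa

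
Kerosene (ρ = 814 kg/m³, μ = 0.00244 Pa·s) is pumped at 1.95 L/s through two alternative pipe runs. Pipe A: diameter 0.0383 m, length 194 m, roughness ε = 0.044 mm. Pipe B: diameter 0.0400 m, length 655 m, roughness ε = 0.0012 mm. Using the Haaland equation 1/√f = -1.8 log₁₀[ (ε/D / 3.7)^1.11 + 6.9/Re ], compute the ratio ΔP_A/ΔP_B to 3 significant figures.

ΔP_A/ΔP_B ≈ 0.396

Pipe A: V = Q/A = 0.00195/0.001152 = 1.693 m/s; Re = 2.163e+04; ε/D = 0.00115; Haaland → f = 0.0275; ΔP_A = f(L/D)(ρV²/2) = 1.624e+05 Pa.
Pipe B: V = Q/A = 0.00195/0.001257 = 1.552 m/s; Re = 2.071e+04; ε/D = 3e-05; Haaland → f = 0.02557; ΔP_B = f(L/D)(ρV²/2) = 4.103e+05 Pa.
ΔP_A/ΔP_B = 1.624e+05/4.103e+05 = 0.396.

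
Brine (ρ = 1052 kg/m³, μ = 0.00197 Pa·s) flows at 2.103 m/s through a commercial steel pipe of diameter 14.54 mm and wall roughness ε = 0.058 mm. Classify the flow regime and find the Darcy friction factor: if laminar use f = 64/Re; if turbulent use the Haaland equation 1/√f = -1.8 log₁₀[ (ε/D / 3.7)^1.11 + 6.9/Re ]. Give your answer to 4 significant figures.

f ≈ 0.03359

Re = ρVD/μ = 1052·2.103·0.01454/0.00197 = 1.633e+04.
Re > 4000 → turbulent. ε/D = 5.8e-05/0.01454 = 0.00399; Haaland: 1/√f = -1.8 log₁₀[0.000508 + 0.000423] = 5.456, so f = 0.03359.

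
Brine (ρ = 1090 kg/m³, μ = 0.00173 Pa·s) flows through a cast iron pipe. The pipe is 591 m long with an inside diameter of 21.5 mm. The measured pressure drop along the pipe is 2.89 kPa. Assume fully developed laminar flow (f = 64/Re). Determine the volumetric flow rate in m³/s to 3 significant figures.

For laminar flow, f = 64/Re with Re = ρVD/μ, so Darcy-Weisbach reduces to ΔP = 32μLV/D². Solving for V: V = ΔP·D²/(32μL) = 2890·(0.0215)²/(32·0.00173·591) = 0.04083 m/s.
Check: Re = ρVD/μ = 1090·0.04083·0.0215/0.00173 = 553.1 < 2300, so the laminar assumption holds.
Q = V·A = 0.04083·(π/4·0.0215²) = 1.482e-05 m³/s = 1.48×10^-5 m³/s.

Q ≈ 1.48×10^-5 m³/s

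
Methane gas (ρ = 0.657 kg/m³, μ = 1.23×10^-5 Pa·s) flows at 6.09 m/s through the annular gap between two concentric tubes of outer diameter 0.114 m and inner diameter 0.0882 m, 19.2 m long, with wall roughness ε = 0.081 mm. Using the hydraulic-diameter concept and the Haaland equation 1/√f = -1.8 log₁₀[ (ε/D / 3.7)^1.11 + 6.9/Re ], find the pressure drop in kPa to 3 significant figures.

ΔP ≈ 0.329 kPa

Hydraulic diameter D_h = 4A/P = D_o - D_i = 0.114 - 0.0882 = 0.0258 m.
Re = ρVD_h/μ = 0.657·6.09·0.0258/1.23e-05 = 8393.
ε/D_h = 8.1e-05/0.0258 = 0.00314; Haaland gives 1/√f = -1.8 log₁₀[0.00039+0.000822] = 5.25, so f = 0.03628.
ΔP = f(L/D_h)(ρV²/2) = 0.03628·19.2/0.0258·12.18 = 329 Pa.
ΔP = 0.329 kPa.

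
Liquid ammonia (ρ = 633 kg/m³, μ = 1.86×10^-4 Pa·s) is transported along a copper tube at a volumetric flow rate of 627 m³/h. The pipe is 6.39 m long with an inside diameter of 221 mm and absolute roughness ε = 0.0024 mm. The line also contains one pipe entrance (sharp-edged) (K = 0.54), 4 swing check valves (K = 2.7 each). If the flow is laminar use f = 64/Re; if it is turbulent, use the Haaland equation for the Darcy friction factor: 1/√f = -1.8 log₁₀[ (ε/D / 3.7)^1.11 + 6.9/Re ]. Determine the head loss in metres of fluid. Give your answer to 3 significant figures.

Q = 627 m³/h = 627/3600 = 0.1742 m³/s.
Cross-sectional area A = πD²/4 = π(0.221)²/4 = 0.03836 m²; mean velocity V = Q/A = 0.1742/0.03836 = 4.54 m/s.
Reynolds number Re = ρVD/μ = 633 · 4.54 · 0.221 / 0.000186 = 3.415e+06.
Re > 4000 → turbulent. Relative roughness ε/D = 2.4e-06/0.221 = 1.09e-05. Haaland: 1/√f = -1.8 log₁₀[(1.09e-05/3.7)^1.11 + 6.9/3.415e+06] = -1.8 log₁₀[7.23e-07 + 2.02e-06] = 10.01, so f = 0.009978.
Total minor-loss coefficient ΣK = 1·0.54 + 4·2.7 = 11.3.
ΔP = [f·L/D + ΣK]·(ρV²/2) = [0.009978·6.39/0.221 + 11.3]·(633·4.54²/2) = [0.2885 + 11.3]·6525 = 7.587e+04 Pa.
Head loss h_f = ΔP/(ρg) = 7.587e+04/(633·9.81) = 12.2 m.

h_f ≈ 12.2 m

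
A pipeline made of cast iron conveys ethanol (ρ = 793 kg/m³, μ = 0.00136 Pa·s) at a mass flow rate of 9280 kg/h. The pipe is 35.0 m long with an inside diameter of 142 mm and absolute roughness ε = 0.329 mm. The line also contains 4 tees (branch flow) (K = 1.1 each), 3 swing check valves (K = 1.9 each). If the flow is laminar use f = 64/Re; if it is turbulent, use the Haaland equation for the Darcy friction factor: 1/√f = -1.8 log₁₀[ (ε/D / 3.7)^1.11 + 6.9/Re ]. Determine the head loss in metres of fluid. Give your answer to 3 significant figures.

h_f ≈ 0.0380 m

ṁ = 9280 kg/h = 9280/3600 = 2.578 kg/s.
A = πD²/4 = π(0.142)²/4 = 0.01584 m²; mean velocity V = ṁ/(ρA) = 2.578/(793 · 0.01584) = 0.2053 m/s.
Reynolds number Re = ρVD/μ = 793 · 0.2053 · 0.142 / 0.00136 = 1.7e+04.
Re > 4000 → turbulent. Relative roughness ε/D = 0.000329/0.142 = 0.00232. Haaland: 1/√f = -1.8 log₁₀[(0.00232/3.7)^1.11 + 6.9/1.7e+04] = -1.8 log₁₀[0.000278 + 0.000406] = 5.697, so f = 0.03081.
Total minor-loss coefficient ΣK = 4·1.1 + 3·1.9 = 10.1.
ΔP = [f·L/D + ΣK]·(ρV²/2) = [0.03081·35/0.142 + 10.1]·(793·0.2053²/2) = [7.595 + 10.1]·16.71 = 295.6 Pa.
Head loss h_f = ΔP/(ρg) = 295.6/(793·9.81) = 0.0380 m.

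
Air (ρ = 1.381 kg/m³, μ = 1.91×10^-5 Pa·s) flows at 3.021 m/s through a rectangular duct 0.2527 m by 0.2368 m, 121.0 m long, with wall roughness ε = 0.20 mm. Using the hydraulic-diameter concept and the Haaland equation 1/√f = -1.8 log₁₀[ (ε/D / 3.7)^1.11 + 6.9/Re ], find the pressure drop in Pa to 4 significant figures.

Hydraulic diameter D_h = 4A/P = 4·(0.2527·0.2368)/(2·(0.2527+0.2368)) = 0.2394/0.979 = 0.2445 m.
Re = ρVD_h/μ = 1.381·3.021·0.2445/1.91e-05 = 5.34e+04.
ε/D_h = 0.0002/0.2445 = 0.000818; Haaland gives 1/√f = -1.8 log₁₀[8.76e-05+0.000129] = 6.595, so f = 0.02299.
ΔP = f(L/D_h)(ρV²/2) = 0.02299·121/0.2445·6.302 = 71.7 Pa.

ΔP ≈ 71.70 Pa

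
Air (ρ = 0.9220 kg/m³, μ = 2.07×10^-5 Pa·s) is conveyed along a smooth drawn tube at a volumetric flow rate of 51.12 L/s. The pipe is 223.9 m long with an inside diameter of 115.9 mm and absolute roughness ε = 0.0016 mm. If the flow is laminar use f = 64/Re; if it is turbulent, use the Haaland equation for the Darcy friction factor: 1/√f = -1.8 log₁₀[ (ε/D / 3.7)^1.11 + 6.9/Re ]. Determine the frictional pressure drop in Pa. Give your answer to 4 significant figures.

ΔP ≈ 509.8 Pa

Q = 51.12 L/s = 51.12/1000 = 0.05112 m³/s.
Cross-sectional area A = πD²/4 = π(0.1159)²/4 = 0.01055 m²; mean velocity V = Q/A = 0.05112/0.01055 = 4.845 m/s.
Reynolds number Re = ρVD/μ = 0.922 · 4.845 · 0.1159 / 2.07e-05 = 2.501e+04.
Re > 4000 → turbulent. Relative roughness ε/D = 1.6e-06/0.1159 = 1.38e-05. Haaland: 1/√f = -1.8 log₁₀[(1.38e-05/3.7)^1.11 + 6.9/2.501e+04] = -1.8 log₁₀[9.43e-07 + 0.000276] = 6.404, so f = 0.02438.
Darcy-Weisbach: ΔP = f(L/D)(ρV²/2) = 0.02438·(223.9/0.1159)·(0.922·4.845²/2) = 0.02438·1932·10.82 = 509.8 Pa.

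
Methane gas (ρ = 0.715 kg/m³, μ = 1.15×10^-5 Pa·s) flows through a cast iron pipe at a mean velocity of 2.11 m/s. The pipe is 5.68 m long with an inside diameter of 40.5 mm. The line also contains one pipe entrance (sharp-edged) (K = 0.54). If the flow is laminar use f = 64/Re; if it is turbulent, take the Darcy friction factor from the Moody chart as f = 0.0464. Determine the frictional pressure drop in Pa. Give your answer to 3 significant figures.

Reynolds number Re = ρVD/μ = 0.715 · 2.11 · 0.0405 / 1.15e-05 = 5313.
Re > 4000 → turbulent; use the Moody-chart value f = 0.0464.
Total minor-loss coefficient ΣK = 1·0.54 = 0.54.
ΔP = [f·L/D + ΣK]·(ρV²/2) = [0.0464·5.68/0.0405 + 0.54]·(0.715·2.11²/2) = [6.507 + 0.54]·1.592 = 11.22 Pa.

ΔP ≈ 11.2 Pa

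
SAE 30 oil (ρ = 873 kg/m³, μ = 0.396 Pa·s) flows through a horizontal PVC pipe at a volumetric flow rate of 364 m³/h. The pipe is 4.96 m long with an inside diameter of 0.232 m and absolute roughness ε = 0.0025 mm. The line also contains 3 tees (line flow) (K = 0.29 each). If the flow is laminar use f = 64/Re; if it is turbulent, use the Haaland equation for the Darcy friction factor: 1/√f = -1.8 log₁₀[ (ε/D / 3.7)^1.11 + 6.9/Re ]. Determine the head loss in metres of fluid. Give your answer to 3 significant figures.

h_f ≈ 0.580 m

Q = 364 m³/h = 364/3600 = 0.1011 m³/s.
Cross-sectional area A = πD²/4 = π(0.232)²/4 = 0.04227 m²; mean velocity V = Q/A = 0.1011/0.04227 = 2.392 m/s.
Reynolds number Re = ρVD/μ = 873 · 2.392 · 0.232 / 0.396 = 1223.
Re < 2300 → laminar flow, so f = 64/Re = 64/1223 = 0.05232 (the turbulent correlation is not needed).
Total minor-loss coefficient ΣK = 3·0.29 = 0.87.
ΔP = [f·L/D + ΣK]·(ρV²/2) = [0.05232·4.96/0.232 + 0.87]·(873·2.392²/2) = [1.118 + 0.87]·2497 = 4966 Pa.
Head loss h_f = ΔP/(ρg) = 4966/(873·9.81) = 0.580 m.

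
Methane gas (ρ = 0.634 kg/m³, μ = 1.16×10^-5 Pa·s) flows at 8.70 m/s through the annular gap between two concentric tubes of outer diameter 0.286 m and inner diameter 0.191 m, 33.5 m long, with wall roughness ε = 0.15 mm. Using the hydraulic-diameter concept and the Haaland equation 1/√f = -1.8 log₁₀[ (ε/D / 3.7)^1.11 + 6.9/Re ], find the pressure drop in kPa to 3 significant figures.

ΔP ≈ 0.216 kPa

Hydraulic diameter D_h = 4A/P = D_o - D_i = 0.286 - 0.191 = 0.095 m.
Re = ρVD_h/μ = 0.634·8.7·0.095/1.16e-05 = 4.517e+04.
ε/D_h = 0.00015/0.095 = 0.00158; Haaland gives 1/√f = -1.8 log₁₀[0.000182+0.000153] = 6.256, so f = 0.02555.
ΔP = f(L/D_h)(ρV²/2) = 0.02555·33.5/0.095·23.99 = 216.2 Pa.
ΔP = 0.216 kPa.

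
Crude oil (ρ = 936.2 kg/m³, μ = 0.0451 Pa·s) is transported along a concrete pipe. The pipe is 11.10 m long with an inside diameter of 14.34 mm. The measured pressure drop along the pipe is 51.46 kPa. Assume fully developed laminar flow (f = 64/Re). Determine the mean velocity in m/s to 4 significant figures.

V ≈ 0.6606 m/s

For laminar flow, f = 64/Re with Re = ρVD/μ, so Darcy-Weisbach reduces to ΔP = 32μLV/D². Solving for V: V = ΔP·D²/(32μL) = 5.146e+04·(0.01434)²/(32·0.0451·11.1) = 0.6606 m/s.
Check: Re = ρVD/μ = 936.2·0.6606·0.01434/0.0451 = 196.6 < 2300, so the laminar assumption holds.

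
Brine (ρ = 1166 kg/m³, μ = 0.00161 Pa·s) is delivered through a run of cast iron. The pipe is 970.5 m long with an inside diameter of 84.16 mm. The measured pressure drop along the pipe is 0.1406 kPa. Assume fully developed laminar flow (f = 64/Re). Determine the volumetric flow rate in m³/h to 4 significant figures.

Q ≈ 0.3989 m³/h

For laminar flow, f = 64/Re with Re = ρVD/μ, so Darcy-Weisbach reduces to ΔP = 32μLV/D². Solving for V: V = ΔP·D²/(32μL) = 140.6·(0.08416)²/(32·0.00161·970.5) = 0.01992 m/s.
Check: Re = ρVD/μ = 1166·0.01992·0.08416/0.00161 = 1214 < 2300, so the laminar assumption holds.
Q = V·A = 0.01992·(π/4·0.08416²) = 0.0001108 m³/s = 0.3989 m³/h.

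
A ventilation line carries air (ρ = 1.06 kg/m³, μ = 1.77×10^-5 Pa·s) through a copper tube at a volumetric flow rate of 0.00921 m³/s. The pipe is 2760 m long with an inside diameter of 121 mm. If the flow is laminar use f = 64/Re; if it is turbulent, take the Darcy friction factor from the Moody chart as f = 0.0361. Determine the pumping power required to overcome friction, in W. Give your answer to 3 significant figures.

Cross-sectional area A = πD²/4 = π(0.121)²/4 = 0.0115 m²; mean velocity V = Q/A = 0.00921/0.0115 = 0.8009 m/s.
Reynolds number Re = ρVD/μ = 1.06 · 0.8009 · 0.121 / 1.77e-05 = 5804.
Re > 4000 → turbulent; use the Moody-chart value f = 0.0361.
Darcy-Weisbach: ΔP = f(L/D)(ρV²/2) = 0.0361·(2760/0.121)·(1.06·0.8009²/2) = 0.0361·2.281e+04·0.34 = 280 Pa.
Pumping power P = QΔP = 0.00921·280 = 2.578 W = 2.58 W.

P ≈ 2.58 W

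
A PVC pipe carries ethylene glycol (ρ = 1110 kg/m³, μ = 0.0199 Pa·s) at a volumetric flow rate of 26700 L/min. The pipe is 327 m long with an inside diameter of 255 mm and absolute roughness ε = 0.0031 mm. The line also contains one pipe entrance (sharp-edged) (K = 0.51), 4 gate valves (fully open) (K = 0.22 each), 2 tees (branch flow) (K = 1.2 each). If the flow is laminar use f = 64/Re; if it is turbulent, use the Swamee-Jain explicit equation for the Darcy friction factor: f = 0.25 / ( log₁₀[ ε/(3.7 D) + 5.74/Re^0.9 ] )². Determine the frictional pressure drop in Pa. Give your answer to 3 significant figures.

ΔP ≈ 1.09×10^6 Pa

Q = 26700 L/min = 26700/60000 = 0.445 m³/s.
Cross-sectional area A = πD²/4 = π(0.255)²/4 = 0.05107 m²; mean velocity V = Q/A = 0.445/0.05107 = 8.713 m/s.
Reynolds number Re = ρVD/μ = 1110 · 8.713 · 0.255 / 0.0199 = 1.239e+05.
Re > 4000 → turbulent. Relative roughness ε/D = 3.1e-06/0.255 = 1.22e-05. Swamee-Jain: f = 0.25/(log₁₀[1.22e-05/3.7 + 5.74/1.239e+05^0.9])² = 0.25/(log₁₀[3.29e-06 + 0.00015])² = 0.25/(-3.816)² = 0.01717.
Total minor-loss coefficient ΣK = 1·0.51 + 4·0.22 + 2·1.2 = 3.79.
ΔP = [f·L/D + ΣK]·(ρV²/2) = [0.01717·327/0.255 + 3.79]·(1110·8.713²/2) = [22.02 + 3.79]·4.214e+04 = 1.088e+06 Pa.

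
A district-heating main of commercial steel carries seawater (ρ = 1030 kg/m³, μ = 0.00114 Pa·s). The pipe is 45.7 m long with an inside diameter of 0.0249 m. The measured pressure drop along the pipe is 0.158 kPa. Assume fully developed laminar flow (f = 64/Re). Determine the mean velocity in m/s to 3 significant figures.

For laminar flow, f = 64/Re with Re = ρVD/μ, so Darcy-Weisbach reduces to ΔP = 32μLV/D². Solving for V: V = ΔP·D²/(32μL) = 158·(0.0249)²/(32·0.00114·45.7) = 0.05876 m/s.
Check: Re = ρVD/μ = 1030·0.05876·0.0249/0.00114 = 1322 < 2300, so the laminar assumption holds.

V ≈ 0.0588 m/s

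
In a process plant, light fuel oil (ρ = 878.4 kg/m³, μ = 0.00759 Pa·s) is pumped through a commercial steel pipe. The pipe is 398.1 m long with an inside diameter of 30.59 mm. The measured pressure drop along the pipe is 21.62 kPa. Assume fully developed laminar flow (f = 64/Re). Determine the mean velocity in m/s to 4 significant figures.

For laminar flow, f = 64/Re with Re = ρVD/μ, so Darcy-Weisbach reduces to ΔP = 32μLV/D². Solving for V: V = ΔP·D²/(32μL) = 2.162e+04·(0.03059)²/(32·0.00759·398.1) = 0.2092 m/s.
Check: Re = ρVD/μ = 878.4·0.2092·0.03059/0.00759 = 740.7 < 2300, so the laminar assumption holds.

V ≈ 0.2092 m/s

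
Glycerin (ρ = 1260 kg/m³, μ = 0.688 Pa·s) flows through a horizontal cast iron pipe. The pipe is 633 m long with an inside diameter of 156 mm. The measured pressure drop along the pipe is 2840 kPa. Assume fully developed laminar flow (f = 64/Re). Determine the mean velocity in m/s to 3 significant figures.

V ≈ 4.96 m/s

For laminar flow, f = 64/Re with Re = ρVD/μ, so Darcy-Weisbach reduces to ΔP = 32μLV/D². Solving for V: V = ΔP·D²/(32μL) = 2.84e+06·(0.156)²/(32·0.688·633) = 4.959 m/s.
Check: Re = ρVD/μ = 1260·4.959·0.156/0.688 = 1417 < 2300, so the laminar assumption holds.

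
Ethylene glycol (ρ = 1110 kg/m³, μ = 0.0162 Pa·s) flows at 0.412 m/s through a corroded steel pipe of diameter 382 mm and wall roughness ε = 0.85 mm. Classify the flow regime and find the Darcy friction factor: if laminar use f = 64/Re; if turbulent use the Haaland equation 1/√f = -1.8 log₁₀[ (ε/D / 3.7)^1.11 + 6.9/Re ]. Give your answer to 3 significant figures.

Re = ρVD/μ = 1110·0.412·0.382/0.0162 = 1.078e+04.
Re > 4000 → turbulent. ε/D = 0.00085/0.382 = 0.00223; Haaland: 1/√f = -1.8 log₁₀[0.000266 + 0.00064] = 5.477, so f = 0.03333.

f ≈ 0.0333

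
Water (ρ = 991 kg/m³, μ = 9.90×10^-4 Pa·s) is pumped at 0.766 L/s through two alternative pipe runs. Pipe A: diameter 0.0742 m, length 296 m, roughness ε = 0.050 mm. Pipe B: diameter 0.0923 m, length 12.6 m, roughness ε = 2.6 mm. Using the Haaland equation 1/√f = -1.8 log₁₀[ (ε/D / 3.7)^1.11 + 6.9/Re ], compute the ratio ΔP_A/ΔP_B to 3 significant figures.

ΔP_A/ΔP_B ≈ 35.3

Pipe A: V = Q/A = 0.000766/0.004324 = 0.1771 m/s; Re = 1.316e+04; ε/D = 0.000674; Haaland → f = 0.02967; ΔP_A = f(L/D)(ρV²/2) = 1840 Pa.
Pipe B: V = Q/A = 0.000766/0.006691 = 0.1145 m/s; Re = 1.058e+04; ε/D = 0.0282; Haaland → f = 0.05875; ΔP_B = f(L/D)(ρV²/2) = 52.08 Pa.
ΔP_A/ΔP_B = 1840/52.08 = 35.3.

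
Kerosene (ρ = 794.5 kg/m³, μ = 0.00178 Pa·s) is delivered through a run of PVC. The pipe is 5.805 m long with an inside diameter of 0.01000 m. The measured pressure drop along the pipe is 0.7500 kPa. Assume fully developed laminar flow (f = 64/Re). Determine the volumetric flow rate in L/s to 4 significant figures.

Q ≈ 0.01781 L/s

For laminar flow, f = 64/Re with Re = ρVD/μ, so Darcy-Weisbach reduces to ΔP = 32μLV/D². Solving for V: V = ΔP·D²/(32μL) = 750·(0.01)²/(32·0.00178·5.805) = 0.2268 m/s.
Check: Re = ρVD/μ = 794.5·0.2268·0.01/0.00178 = 1012 < 2300, so the laminar assumption holds.
Q = V·A = 0.2268·(π/4·0.01²) = 1.781e-05 m³/s = 0.01781 L/s.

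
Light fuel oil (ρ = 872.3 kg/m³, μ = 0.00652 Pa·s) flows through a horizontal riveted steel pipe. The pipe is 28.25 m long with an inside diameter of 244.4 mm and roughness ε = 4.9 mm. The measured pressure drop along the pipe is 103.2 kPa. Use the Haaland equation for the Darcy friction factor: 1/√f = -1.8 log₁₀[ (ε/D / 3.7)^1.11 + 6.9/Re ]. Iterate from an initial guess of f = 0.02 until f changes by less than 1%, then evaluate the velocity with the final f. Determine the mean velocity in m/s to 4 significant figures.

Rearranging Darcy-Weisbach: V = √(2·ΔP·D/(f·L·ρ)). With ε/D = 0.0049/0.2444 = 0.02, iterate starting from f = 0.02:
  f = 0.02 → V = √(2·1.032e+05·0.2444/(0.02·28.25·872.3)) = 10.12 m/s; Re = ρVD/μ = 3.308e+05; f → 0.0489
  f = 0.0489 → V = 6.47 m/s; Re = 2.116e+05; f → 0.04896
Converged (Δf/f < 1%). With the final f = 0.04896: V = √(2·1.032e+05·0.2444/(0.04896·28.25·872.3)) = 6.466 m/s.

V ≈ 6.466 m/s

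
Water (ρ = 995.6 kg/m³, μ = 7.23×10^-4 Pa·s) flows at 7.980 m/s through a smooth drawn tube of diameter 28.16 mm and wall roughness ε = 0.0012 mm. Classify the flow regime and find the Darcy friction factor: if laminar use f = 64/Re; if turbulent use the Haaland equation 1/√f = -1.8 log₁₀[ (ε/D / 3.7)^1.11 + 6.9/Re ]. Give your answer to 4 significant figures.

Re = ρVD/μ = 995.6·7.98·0.02816/0.000723 = 3.094e+05.
Re > 4000 → turbulent. ε/D = 1.2e-06/0.02816 = 4.26e-05; Haaland: 1/√f = -1.8 log₁₀[3.3e-06 + 2.23e-05] = 8.265, so f = 0.01464.

f ≈ 0.01464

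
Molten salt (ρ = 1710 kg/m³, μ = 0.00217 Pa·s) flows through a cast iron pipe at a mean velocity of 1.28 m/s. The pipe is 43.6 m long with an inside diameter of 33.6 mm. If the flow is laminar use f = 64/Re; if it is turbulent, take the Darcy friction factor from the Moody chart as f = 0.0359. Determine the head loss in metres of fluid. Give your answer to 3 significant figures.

Reynolds number Re = ρVD/μ = 1710 · 1.28 · 0.0336 / 0.00217 = 3.389e+04.
Re > 4000 → turbulent; use the Moody-chart value f = 0.0359.
Darcy-Weisbach: ΔP = f(L/D)(ρV²/2) = 0.0359·(43.6/0.0336)·(1710·1.28²/2) = 0.0359·1298·1401 = 6.526e+04 Pa.
Head loss h_f = ΔP/(ρg) = 6.526e+04/(1710·9.81) = 3.89 m.

h_f ≈ 3.89 m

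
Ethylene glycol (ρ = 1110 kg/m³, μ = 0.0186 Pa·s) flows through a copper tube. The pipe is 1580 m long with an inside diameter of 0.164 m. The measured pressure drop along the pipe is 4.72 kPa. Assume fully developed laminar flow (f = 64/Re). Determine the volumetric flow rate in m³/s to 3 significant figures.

Q ≈ 0.00285 m³/s

For laminar flow, f = 64/Re with Re = ρVD/μ, so Darcy-Weisbach reduces to ΔP = 32μLV/D². Solving for V: V = ΔP·D²/(32μL) = 4720·(0.164)²/(32·0.0186·1580) = 0.135 m/s.
Check: Re = ρVD/μ = 1110·0.135·0.164/0.0186 = 1321 < 2300, so the laminar assumption holds.
Q = V·A = 0.135·(π/4·0.164²) = 0.002852 m³/s = 0.00285 m³/s.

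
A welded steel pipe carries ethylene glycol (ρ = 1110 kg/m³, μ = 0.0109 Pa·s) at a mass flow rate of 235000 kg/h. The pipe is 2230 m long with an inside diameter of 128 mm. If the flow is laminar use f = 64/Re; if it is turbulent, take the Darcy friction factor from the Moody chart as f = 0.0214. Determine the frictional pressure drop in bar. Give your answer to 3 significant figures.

ṁ = 235000 kg/h = 235000/3600 = 65.28 kg/s.
A = πD²/4 = π(0.128)²/4 = 0.01287 m²; mean velocity V = ṁ/(ρA) = 65.28/(1110 · 0.01287) = 4.57 m/s.
Reynolds number Re = ρVD/μ = 1110 · 4.57 · 0.128 / 0.0109 = 5.957e+04.
Re > 4000 → turbulent; use the Moody-chart value f = 0.0214.
Darcy-Weisbach: ΔP = f(L/D)(ρV²/2) = 0.0214·(2230/0.128)·(1110·4.57²/2) = 0.0214·1.742e+04·1.159e+04 = 4.322e+06 Pa.
ΔP = 4.322e+06 Pa = 43.2 bar.

ΔP ≈ 43.2 bar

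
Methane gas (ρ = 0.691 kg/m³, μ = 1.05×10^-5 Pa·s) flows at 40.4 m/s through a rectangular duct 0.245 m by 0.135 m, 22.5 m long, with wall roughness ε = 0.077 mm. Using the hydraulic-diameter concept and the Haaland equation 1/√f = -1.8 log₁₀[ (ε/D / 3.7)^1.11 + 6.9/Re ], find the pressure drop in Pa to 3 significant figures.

ΔP ≈ 1260 Pa

Hydraulic diameter D_h = 4A/P = 4·(0.245·0.135)/(2·(0.245+0.135)) = 0.1323/0.76 = 0.1741 m.
Re = ρVD_h/μ = 0.691·40.4·0.1741/1.05e-05 = 4.628e+05.
ε/D_h = 7.7e-05/0.1741 = 0.000442; Haaland gives 1/√f = -1.8 log₁₀[4.43e-05+1.49e-05] = 7.61, so f = 0.01727.
ΔP = f(L/D_h)(ρV²/2) = 0.01727·22.5/0.1741·563.9 = 1259 Pa.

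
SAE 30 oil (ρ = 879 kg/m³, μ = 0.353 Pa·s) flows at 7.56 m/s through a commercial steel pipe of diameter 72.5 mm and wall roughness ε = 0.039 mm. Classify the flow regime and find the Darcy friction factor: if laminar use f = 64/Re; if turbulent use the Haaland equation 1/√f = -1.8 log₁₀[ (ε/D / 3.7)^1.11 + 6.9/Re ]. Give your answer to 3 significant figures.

f ≈ 0.0469

Re = ρVD/μ = 879·7.56·0.0725/0.353 = 1365.
Re < 2300 → laminar, so f = 64/Re = 0.04689 (roughness is irrelevant in laminar flow).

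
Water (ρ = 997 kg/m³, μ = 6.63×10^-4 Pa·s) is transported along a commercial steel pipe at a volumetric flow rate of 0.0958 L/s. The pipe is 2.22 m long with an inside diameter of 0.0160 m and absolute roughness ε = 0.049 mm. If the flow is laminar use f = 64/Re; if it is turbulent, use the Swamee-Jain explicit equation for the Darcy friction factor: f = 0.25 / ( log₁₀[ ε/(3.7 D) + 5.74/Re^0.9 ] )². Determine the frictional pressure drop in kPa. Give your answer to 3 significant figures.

ΔP ≈ 0.548 kPa

Q = 0.0958 L/s = 0.0958/1000 = 9.58e-05 m³/s.
Cross-sectional area A = πD²/4 = π(0.016)²/4 = 0.0002011 m²; mean velocity V = Q/A = 9.58e-05/0.0002011 = 0.4765 m/s.
Reynolds number Re = ρVD/μ = 997 · 0.4765 · 0.016 / 0.000663 = 1.146e+04.
Re > 4000 → turbulent. Relative roughness ε/D = 4.9e-05/0.016 = 0.00306. Swamee-Jain: f = 0.25/(log₁₀[0.00306/3.7 + 5.74/1.146e+04^0.9])² = 0.25/(log₁₀[0.000828 + 0.00127])² = 0.25/(-2.677)² = 0.03488.
Darcy-Weisbach: ΔP = f(L/D)(ρV²/2) = 0.03488·(2.22/0.016)·(997·0.4765²/2) = 0.03488·138.8·113.2 = 547.7 Pa.
ΔP = 547.7 Pa = 0.548 kPa.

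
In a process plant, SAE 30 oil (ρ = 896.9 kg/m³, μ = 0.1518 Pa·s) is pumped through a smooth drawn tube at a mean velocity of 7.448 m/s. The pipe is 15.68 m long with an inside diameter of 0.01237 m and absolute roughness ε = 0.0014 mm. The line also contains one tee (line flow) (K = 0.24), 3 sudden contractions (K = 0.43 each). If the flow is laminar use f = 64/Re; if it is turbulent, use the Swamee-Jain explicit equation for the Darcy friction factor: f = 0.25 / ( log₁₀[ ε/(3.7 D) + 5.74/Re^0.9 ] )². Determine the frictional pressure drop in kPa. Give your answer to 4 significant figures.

ΔP ≈ 3745 kPa

Reynolds number Re = ρVD/μ = 896.9 · 7.448 · 0.01237 / 0.152 = 544.4.
Re < 2300 → laminar flow, so f = 64/Re = 64/544.4 = 0.1176 (the turbulent correlation is not needed).
Total minor-loss coefficient ΣK = 1·0.24 + 3·0.43 = 1.53.
ΔP = [f·L/D + ΣK]·(ρV²/2) = [0.1176·15.68/0.01237 + 1.53]·(896.9·7.448²/2) = [149 + 1.53]·2.488e+04 = 3.745e+06 Pa.
ΔP = 3.745e+06 Pa = 3745 kPa.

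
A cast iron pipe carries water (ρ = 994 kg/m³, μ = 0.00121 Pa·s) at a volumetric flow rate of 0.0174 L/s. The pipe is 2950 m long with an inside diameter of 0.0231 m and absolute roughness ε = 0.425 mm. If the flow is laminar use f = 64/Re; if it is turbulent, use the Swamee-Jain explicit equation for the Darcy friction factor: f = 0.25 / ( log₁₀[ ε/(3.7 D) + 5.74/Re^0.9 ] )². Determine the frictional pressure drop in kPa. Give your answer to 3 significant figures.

Q = 0.0174 L/s = 0.0174/1000 = 1.74e-05 m³/s.
Cross-sectional area A = πD²/4 = π(0.0231)²/4 = 0.0004191 m²; mean velocity V = Q/A = 1.74e-05/0.0004191 = 0.04152 m/s.
Reynolds number Re = ρVD/μ = 994 · 0.04152 · 0.0231 / 0.00121 = 787.9.
Re < 2300 → laminar flow, so f = 64/Re = 64/787.9 = 0.08123 (the turbulent correlation is not needed).
Darcy-Weisbach: ΔP = f(L/D)(ρV²/2) = 0.08123·(2950/0.0231)·(994·0.04152²/2) = 0.08123·1.277e+05·0.8567 = 8887 Pa.
ΔP = 8887 Pa = 8.89 kPa.

ΔP ≈ 8.89 kPa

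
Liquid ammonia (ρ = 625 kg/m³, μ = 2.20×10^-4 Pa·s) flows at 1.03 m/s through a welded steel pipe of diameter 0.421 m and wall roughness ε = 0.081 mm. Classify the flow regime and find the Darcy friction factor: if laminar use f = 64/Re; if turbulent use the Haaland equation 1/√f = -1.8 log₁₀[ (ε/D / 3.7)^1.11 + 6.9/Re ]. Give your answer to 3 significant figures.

f ≈ 0.0144

Re = ρVD/μ = 625·1.03·0.421/0.00022 = 1.232e+06.
Re > 4000 → turbulent. ε/D = 8.1e-05/0.421 = 0.000192; Haaland: 1/√f = -1.8 log₁₀[1.76e-05 + 5.6e-06] = 8.343, so f = 0.01437.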